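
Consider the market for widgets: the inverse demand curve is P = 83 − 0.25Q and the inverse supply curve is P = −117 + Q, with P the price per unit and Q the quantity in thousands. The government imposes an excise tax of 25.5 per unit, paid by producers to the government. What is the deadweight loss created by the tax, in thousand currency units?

Deadweight loss = 260.1 thousand.

Rewrite in direct form: Qd = 332 − 4P and Qs = P + 117.
Before the tax: set 332 − 4P = P + 117 → P* = 43, Q* = 160.
With the tax collected from producers, supply shifts: Qs = (P − 25.5) + 117.
Solving gives Q = 139.6 with consumers paying 48.1 and producers receiving 22.6 (the 25.5 wedge).
Quantity falls by |ΔQ| = |160 − 139.6| = 20.4.
DWL = ½ · t · |ΔQ| = ½ · 25.5 · 20.4 = 260.1.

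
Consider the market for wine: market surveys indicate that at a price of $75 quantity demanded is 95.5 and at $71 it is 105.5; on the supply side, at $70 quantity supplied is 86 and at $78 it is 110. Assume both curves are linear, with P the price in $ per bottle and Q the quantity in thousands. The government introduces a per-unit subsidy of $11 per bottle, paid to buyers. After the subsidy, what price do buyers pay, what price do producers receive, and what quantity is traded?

Buyers pay $68; producers receive $79; quantity = 113.

Demand slope: (105.5 − 95.5)/(71 − 75) = -2.5, so Qd = 283 − 2.5P.
Supply slope: (110 − 86)/(78 − 70) = 3, so Qs = 3P − 124.
Before the subsidy: set 283 − 2.5P = 3P − 124 → P* = $74, Q* = 98.
With a per-unit subsidy paid to buyers, each effectively pays P − 11, so demand becomes Qd = 283 − 2.5(P − 11).
Solving gives Q = 113 with buyers paying $68 and producers receiving $79 (the $11 wedge).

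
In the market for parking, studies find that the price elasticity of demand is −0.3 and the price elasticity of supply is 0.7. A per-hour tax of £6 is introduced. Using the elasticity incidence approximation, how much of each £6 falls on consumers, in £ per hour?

Consumers bear ≈ £4.2 per hour.

Incidence ratio: consumers' share ≈ εs / (εs + |εd|) = 0.7 / (0.7 + 0.3) = 0.7.
So consumers bear ≈ 0.7 × £6 = £4.2; suppliers bear £1.8.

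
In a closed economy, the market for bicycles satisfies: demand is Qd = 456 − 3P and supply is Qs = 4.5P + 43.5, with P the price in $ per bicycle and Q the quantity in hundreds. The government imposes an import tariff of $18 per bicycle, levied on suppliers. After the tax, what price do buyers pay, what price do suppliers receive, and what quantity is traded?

Before the tax: set 456 − 3P = 4.5P + 43.5 → P* = $55, Q* = 291.
With the tax collected from suppliers, supply shifts: Qs = 4.5(P − 18) + 43.5.
New equilibrium: buyers pay $65.8, suppliers receive $47.8, Q = 258.6. (Wedge: Pb − Ps = 18.)
The less price-elastic side of the market bears the larger share of a per-unit tax.

Buyers pay $65.8; suppliers receive $47.8; quantity = 258.6.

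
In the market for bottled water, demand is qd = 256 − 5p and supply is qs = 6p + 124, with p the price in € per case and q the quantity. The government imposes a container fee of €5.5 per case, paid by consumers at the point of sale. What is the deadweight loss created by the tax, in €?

Before the tax: set 256 − 5p = 6p + 124 → p* = €12, q* = 196.
With the tax collected from consumers, demand (in seller-price terms) shifts: qd = 256 − 5(p + 5.5).
Solving gives q = 181 with consumers paying €15 and producers receiving €9.5 (the €5.5 wedge).
Quantity falls by |ΔQ| = |196 − 181| = 15.
DWL = ½ · t · |ΔQ| = ½ · 5.5 · 15 = €41.25.

Deadweight loss = €41.25.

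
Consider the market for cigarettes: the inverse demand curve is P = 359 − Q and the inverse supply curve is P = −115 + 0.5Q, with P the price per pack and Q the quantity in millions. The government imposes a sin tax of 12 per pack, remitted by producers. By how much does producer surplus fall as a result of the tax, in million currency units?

Producer surplus falls by 1248 million.

Rewrite in direct form: Qd = 359 − P and Qs = 2P + 230.
Before the tax: set 359 − P = 2P + 230 → P* = 43, Q* = 316.
With the tax collected from producers, supply shifts: Qs = 2(P − 12) + 230.
New equilibrium: consumers pay 51, producers receive 39, Q = 308. (Wedge: Pb − Ps = 12.)
ΔPS is the trapezoid between Q = 308 and Q = 316 of height 4: ½ · (316 + 308) · 4 = 1248.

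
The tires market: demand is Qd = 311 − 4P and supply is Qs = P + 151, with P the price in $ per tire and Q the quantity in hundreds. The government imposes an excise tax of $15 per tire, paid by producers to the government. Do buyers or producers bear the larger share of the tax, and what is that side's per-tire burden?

Before the tax: set 311 − 4P = P + 151 → P* = $32, Q* = 183.
With the tax collected from producers, supply shifts: Qs = (P − 15) + 151.
Solving gives Q = 171 with buyers paying $35 and producers receiving $20 (the $15 wedge).
Per-tire burden: buyers $3, producers $12.
Producers take the larger share because supply is less price-elastic here (demand slope 4 vs supply slope 1).
The less price-elastic side of the market bears the larger share of a per-unit tax.

Producers bear the larger share: $12 per tire.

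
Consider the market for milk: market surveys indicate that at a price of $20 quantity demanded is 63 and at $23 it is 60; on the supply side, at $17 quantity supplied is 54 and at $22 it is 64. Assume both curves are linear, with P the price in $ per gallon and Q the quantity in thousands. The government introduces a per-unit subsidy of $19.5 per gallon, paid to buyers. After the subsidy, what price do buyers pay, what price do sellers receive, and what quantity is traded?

Demand slope: (60 − 63)/(23 − 20) = -1, so Qd = 83 − P.
Supply slope: (64 − 54)/(22 − 17) = 2, so Qs = 2P + 20.
Without the subsidy, 83 − P = 2P + 20 gives 3P = 63, so P* = $21 and Q* = 62.
With a per-unit subsidy paid to buyers, each effectively pays P − 19.5, so demand becomes Qd = 83 − (P − 19.5).
Solving gives Q = 75 with buyers paying $8 and sellers receiving $27.5 (the $19.5 wedge).

Buyers pay $8; sellers receive $27.5; quantity = 75.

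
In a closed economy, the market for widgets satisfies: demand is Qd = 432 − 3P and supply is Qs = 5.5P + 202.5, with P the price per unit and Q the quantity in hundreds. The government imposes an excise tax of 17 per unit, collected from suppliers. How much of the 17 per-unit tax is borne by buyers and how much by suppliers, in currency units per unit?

Buyers bear 11 per unit; suppliers bear 6 per unit.

Without the tax, 432 − 3P = 5.5P + 202.5 gives 8.5P = 229.5, so P* = 27 and Q* = 351.
With the tax collected from suppliers, supply shifts: Qs = 5.5(P − 17) + 202.5.
New equilibrium: buyers pay 38, suppliers receive 21, Q = 318. (Wedge: Pb − Ps = 17.)
Burden on buyers: 11; on suppliers: 6. (They sum to 17.)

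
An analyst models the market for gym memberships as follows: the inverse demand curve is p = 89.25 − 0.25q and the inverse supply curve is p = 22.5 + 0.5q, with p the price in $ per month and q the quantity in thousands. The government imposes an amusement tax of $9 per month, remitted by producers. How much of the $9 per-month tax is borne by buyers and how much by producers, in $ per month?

Buyers bear $3 per month; producers bear $6 per month.

Rewrite in direct form: qd = 357 − 4p and qs = 2p − 45.
Before the tax: set 357 − 4p = 2p − 45 → p* = $67, q* = 89.
With the tax collected from producers, supply shifts: qs = 2(p − 9) − 45.
New equilibrium: buyers pay $70, producers receive $61, q = 77. (Wedge: pb − ps = 9.)
Burden on buyers: $3; on producers: $6. (They sum to $9.)
The less price-elastic side of the market bears the larger share of a per-unit tax.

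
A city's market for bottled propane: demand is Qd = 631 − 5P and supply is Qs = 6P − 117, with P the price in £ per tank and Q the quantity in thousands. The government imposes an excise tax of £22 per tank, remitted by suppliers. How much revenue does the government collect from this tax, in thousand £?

Without the tax, 631 − 5P = 6P − 117 gives 11P = 748, so P* = £68 and Q* = 291.
With the tax collected from suppliers, supply shifts: Qs = 6(P − 22) − 117.
New equilibrium: consumers pay £80, suppliers receive £58, Q = 231. (Wedge: Pb − Ps = 22.)
Revenue = t · Q = 22 · 231 = £5082.

Tax revenue = £5082 thousand.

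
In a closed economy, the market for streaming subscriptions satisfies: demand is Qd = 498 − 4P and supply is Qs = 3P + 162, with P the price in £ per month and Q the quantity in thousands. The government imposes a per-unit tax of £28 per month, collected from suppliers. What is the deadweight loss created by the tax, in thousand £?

Deadweight loss = £672 thousand.

Before the tax: set 498 − 4P = 3P + 162 → P* = £48, Q* = 306.
With the tax collected from suppliers, supply shifts: Qs = 3(P − 28) + 162.
Solving gives Q = 258 with buyers paying £60 and suppliers receiving £32 (the £28 wedge).
Quantity falls by |ΔQ| = |306 − 258| = 48.
DWL = ½ · t · |ΔQ| = ½ · 28 · 48 = £672.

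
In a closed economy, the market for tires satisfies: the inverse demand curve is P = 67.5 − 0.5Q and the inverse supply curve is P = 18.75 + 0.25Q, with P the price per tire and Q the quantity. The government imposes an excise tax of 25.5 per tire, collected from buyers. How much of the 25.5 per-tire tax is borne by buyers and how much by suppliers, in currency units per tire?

Rewrite in direct form: Qd = 135 − 2P and Qs = 4P − 75.
Before the tax: set 135 − 2P = 4P − 75 → P* = 35, Q* = 65.
With the tax collected from buyers, demand (in seller-price terms) shifts: Qd = 135 − 2(P + 25.5).
Solving gives Q = 31 with buyers paying 52 and suppliers receiving 26.5 (the 25.5 wedge).
Burden on buyers: 17; on suppliers: 8.5. (They sum to 25.5.)

Buyers bear 17 per tire; suppliers bear 8.5 per tire.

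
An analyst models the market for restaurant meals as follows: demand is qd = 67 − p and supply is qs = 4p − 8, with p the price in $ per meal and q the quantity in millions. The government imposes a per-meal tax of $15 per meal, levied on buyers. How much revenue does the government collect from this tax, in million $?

Tax revenue = $600 million.

Without the tax, 67 − p = 4p − 8 gives 5p = 75, so p* = $15 and q* = 52.
With the tax collected from buyers, demand (in seller-price terms) shifts: qd = 67 − (p + 15).
Solving gives q = 40 with buyers paying $27 and producers receiving $12 (the $15 wedge).
Revenue = t · Q = 15 · 40 = $600.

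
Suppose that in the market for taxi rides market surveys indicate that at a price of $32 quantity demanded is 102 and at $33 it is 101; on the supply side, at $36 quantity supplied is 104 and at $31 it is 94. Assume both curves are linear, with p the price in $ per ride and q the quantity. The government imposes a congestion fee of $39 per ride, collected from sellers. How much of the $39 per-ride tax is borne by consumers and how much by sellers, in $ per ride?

Consumers bear $26 per ride; sellers bear $13 per ride.

Demand slope: (101 − 102)/(33 − 32) = -1, so qd = 134 − p.
Supply slope: (94 − 104)/(31 − 36) = 2, so qs = 2p + 32.
Without the tax, 134 − p = 2p + 32 gives 3p = 102, so p* = $34 and q* = 100.
With the tax collected from sellers, supply shifts: qs = 2(p − 39) + 32.
New equilibrium: consumers pay $60, sellers receive $21, q = 74. (Wedge: pb − ps = 39.)
Burden on consumers: $26; on sellers: $13. (They sum to $39.)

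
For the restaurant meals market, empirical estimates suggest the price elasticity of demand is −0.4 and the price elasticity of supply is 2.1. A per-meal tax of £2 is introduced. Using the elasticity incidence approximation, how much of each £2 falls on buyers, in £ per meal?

Incidence ratio: buyers' share ≈ εs / (εs + |εd|) = 2.1 / (2.1 + 0.4) = 0.84.
So buyers bear ≈ 0.84 × £2 = £1.68; producers bear £0.32.

Buyers bear ≈ £1.68 per meal.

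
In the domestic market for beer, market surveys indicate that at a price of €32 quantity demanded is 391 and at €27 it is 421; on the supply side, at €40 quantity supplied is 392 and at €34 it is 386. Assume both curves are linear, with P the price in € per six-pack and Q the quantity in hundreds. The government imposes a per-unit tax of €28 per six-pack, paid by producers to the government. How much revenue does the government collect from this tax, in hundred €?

Tax revenue = €10108 hundred.

Demand slope: (421 − 391)/(27 − 32) = -6, so Qd = 583 − 6P.
Supply slope: (386 − 392)/(34 − 40) = 1, so Qs = P + 352.
Without the tax, 583 − 6P = P + 352 gives 7P = 231, so P* = €33 and Q* = 385.
With the tax collected from producers, supply shifts: Qs = (P − 28) + 352.
New equilibrium: consumers pay €37, producers receive €9, Q = 361. (Wedge: Pb − Ps = 28.)
Revenue = t · Q = 28 · 361 = €10108.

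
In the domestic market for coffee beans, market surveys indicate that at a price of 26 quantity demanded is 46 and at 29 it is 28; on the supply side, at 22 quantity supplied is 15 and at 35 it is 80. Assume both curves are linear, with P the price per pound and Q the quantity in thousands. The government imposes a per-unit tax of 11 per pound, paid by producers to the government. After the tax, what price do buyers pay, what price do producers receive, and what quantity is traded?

Buyers pay 32; producers receive 21; quantity = 10.

Demand slope: (28 − 46)/(29 − 26) = -6, so Qd = 202 − 6P.
Supply slope: (80 − 15)/(35 − 22) = 5, so Qs = 5P − 95.
Before the tax: set 202 − 6P = 5P − 95 → P* = 27, Q* = 40.
With the tax collected from producers, supply shifts: Qs = 5(P − 11) − 95.
Solving gives Q = 10 with buyers paying 32 and producers receiving 21 (the 11 wedge).
The less price-elastic side of the market bears the larger share of a per-unit tax.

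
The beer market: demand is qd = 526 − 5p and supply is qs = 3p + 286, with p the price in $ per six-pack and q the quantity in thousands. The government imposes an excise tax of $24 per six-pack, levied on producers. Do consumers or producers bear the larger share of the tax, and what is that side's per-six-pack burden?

Producers bear the larger share: $15 per six-pack.

Without the tax, 526 − 5p = 3p + 286 gives 8p = 240, so p* = $30 and q* = 376.
With the tax collected from producers, supply shifts: qs = 3(p − 24) + 286.
Solving gives q = 331 with consumers paying $39 and producers receiving $15 (the $24 wedge).
Per-six-pack burden: consumers $9, producers $15.
Producers take the larger share because supply is less price-elastic here (demand slope 5 vs supply slope 3).
The less price-elastic side of the market bears the larger share of a per-unit tax.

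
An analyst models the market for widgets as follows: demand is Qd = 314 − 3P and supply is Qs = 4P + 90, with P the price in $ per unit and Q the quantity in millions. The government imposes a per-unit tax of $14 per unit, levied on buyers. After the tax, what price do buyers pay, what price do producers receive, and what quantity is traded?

Before the tax: set 314 − 3P = 4P + 90 → P* = $32, Q* = 218.
With the tax collected from buyers, demand (in seller-price terms) shifts: Qd = 314 − 3(P + 14).
New equilibrium: buyers pay $40, producers receive $26, Q = 194. (Wedge: Pb − Ps = 14.)

Buyers pay $40; producers receive $26; quantity = 194.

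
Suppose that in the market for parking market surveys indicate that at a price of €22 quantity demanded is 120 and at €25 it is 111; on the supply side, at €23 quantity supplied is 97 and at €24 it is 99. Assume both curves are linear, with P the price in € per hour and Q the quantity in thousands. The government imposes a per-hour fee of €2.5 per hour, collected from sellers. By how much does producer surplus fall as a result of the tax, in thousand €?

Producer surplus falls by €155.25 thousand.

Demand slope: (111 − 120)/(25 − 22) = -3, so Qd = 186 − 3P.
Supply slope: (99 − 97)/(24 − 23) = 2, so Qs = 2P + 51.
Before the tax: set 186 − 3P = 2P + 51 → P* = €27, Q* = 105.
With the tax collected from sellers, supply shifts: Qs = 2(P − 2.5) + 51.
New equilibrium: buyers pay €28, sellers receive €25.5, Q = 102. (Wedge: Pb − Ps = 2.5.)
ΔPS is the trapezoid between Q = 102 and Q = 105 of height €1.5: ½ · (105 + 102) · 1.5 = €155.25.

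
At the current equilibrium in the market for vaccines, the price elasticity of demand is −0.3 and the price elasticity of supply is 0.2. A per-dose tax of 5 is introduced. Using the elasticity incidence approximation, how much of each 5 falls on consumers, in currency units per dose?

Consumers bear ≈ 2 per dose.

Incidence ratio: consumers' share ≈ εs / (εs + |εd|) = 0.2 / (0.2 + 0.3) = 0.4.
So consumers bear ≈ 0.4 × 5 = 2; producers bear 3.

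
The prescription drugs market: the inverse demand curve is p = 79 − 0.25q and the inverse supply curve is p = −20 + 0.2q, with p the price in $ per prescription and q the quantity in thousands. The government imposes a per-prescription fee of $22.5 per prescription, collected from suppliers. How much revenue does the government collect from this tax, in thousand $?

Rewrite in direct form: qd = 316 − 4p and qs = 5p + 100.
Before the tax: set 316 − 4p = 5p + 100 → p* = $24, q* = 220.
With the tax collected from suppliers, supply shifts: qs = 5(p − 22.5) + 100.
New equilibrium: consumers pay $36.5, suppliers receive $14, q = 170. (Wedge: pb − ps = 22.5.)
Revenue = t · Q = 22.5 · 170 = $3825.

Tax revenue = $3825 thousand.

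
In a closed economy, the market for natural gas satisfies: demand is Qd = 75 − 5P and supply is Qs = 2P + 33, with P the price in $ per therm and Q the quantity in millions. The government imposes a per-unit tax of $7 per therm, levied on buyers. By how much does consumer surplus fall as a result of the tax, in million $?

Consumer surplus falls by $80 million.

Without the tax, 75 − 5P = 2P + 33 gives 7P = 42, so P* = $6 and Q* = 45.
With the tax collected from buyers, demand (in seller-price terms) shifts: Qd = 75 − 5(P + 7).
New equilibrium: buyers pay $8, producers receive $1, Q = 35. (Wedge: Pb − Ps = 7.)
ΔCS is the trapezoid between Q = 35 and Q = 45 of height $2: ½ · (45 + 35) · 2 = $80.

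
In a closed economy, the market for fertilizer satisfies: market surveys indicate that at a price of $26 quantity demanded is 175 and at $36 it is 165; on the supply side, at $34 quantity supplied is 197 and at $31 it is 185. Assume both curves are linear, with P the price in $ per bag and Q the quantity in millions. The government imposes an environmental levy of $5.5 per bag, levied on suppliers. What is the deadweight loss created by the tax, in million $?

Deadweight loss = $12.1 million.

Demand slope: (165 − 175)/(36 − 26) = -1, so Qd = 201 − P.
Supply slope: (185 − 197)/(31 − 34) = 4, so Qs = 4P + 61.
Without the tax, 201 − P = 4P + 61 gives 5P = 140, so P* = $28 and Q* = 173.
With the tax collected from suppliers, supply shifts: Qs = 4(P − 5.5) + 61.
Solving gives Q = 168.6 with buyers paying $32.4 and suppliers receiving $26.9 (the $5.5 wedge).
Quantity falls by |ΔQ| = |173 − 168.6| = 4.4.
DWL = ½ · t · |ΔQ| = ½ · 5.5 · 4.4 = $12.1.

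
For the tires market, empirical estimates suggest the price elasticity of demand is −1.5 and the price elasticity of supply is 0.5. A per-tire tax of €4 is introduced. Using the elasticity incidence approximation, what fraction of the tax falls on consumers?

Incidence ratio: consumers' share ≈ εs / (εs + |εd|) = 0.5 / (0.5 + 1.5) = 0.25.
Supply is the less elastic side, so consumers bear the smaller share.

Consumers' share ≈ 0.25.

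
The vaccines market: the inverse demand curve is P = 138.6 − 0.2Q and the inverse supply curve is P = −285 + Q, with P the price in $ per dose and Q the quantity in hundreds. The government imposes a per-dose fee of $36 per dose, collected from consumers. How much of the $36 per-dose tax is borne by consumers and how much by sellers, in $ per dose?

Consumers bear $6 per dose; sellers bear $30 per dose.

Rewrite in direct form: Qd = 693 − 5P and Qs = P + 285.
Without the tax, 693 − 5P = P + 285 gives 6P = 408, so P* = $68 and Q* = 353.
With the tax collected from consumers, demand (in seller-price terms) shifts: Qd = 693 − 5(P + 36).
Solving gives Q = 323 with consumers paying $74 and sellers receiving $38 (the $36 wedge).
Burden on consumers: $6; on sellers: $30. (They sum to $36.)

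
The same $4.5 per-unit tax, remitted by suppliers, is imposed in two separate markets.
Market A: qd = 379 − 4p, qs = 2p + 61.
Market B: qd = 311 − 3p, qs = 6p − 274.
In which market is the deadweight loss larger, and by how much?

Market A: pre-tax p* = $53, q* = 167; post-tax q = 161; deadweight loss = $13.5.
Market B: pre-tax p* = $65, q* = 116; post-tax q = 107; deadweight loss = $20.25.
Difference: $13.5 vs $20.25 → market B is larger by $6.75.

Market B, by $6.75.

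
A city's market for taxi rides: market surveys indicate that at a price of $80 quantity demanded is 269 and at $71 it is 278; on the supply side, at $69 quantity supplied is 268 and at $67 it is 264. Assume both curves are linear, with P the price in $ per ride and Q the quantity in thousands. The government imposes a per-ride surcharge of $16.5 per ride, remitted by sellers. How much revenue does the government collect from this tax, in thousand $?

Demand slope: (278 − 269)/(71 − 80) = -1, so Qd = 349 − P.
Supply slope: (264 − 268)/(67 − 69) = 2, so Qs = 2P + 130.
Without the tax, 349 − P = 2P + 130 gives 3P = 219, so P* = $73 and Q* = 276.
With the tax collected from sellers, supply shifts: Qs = 2(P − 16.5) + 130.
New equilibrium: consumers pay $84, sellers receive $67.5, Q = 265. (Wedge: Pb − Ps = 16.5.)
Revenue = t · Q = 16.5 · 265 = $4372.5.

Tax revenue = $4372.5 thousand.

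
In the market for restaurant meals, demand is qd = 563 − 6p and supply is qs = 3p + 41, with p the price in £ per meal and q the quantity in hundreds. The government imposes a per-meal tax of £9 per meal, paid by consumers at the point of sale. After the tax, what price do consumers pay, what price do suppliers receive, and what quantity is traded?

Without the tax, 563 − 6p = 3p + 41 gives 9p = 522, so p* = £58 and q* = 215.
With the tax collected from consumers, demand (in seller-price terms) shifts: qd = 563 − 6(p + 9).
New equilibrium: consumers pay £61, suppliers receive £52, q = 197. (Wedge: pb − ps = 9.)
The less price-elastic side of the market bears the larger share of a per-unit tax.

Consumers pay £61; suppliers receive £52; quantity = 197.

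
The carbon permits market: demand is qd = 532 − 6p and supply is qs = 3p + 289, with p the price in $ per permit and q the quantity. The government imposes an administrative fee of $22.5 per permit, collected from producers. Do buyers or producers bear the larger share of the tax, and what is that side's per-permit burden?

Without the tax, 532 − 6p = 3p + 289 gives 9p = 243, so p* = $27 and q* = 370.
With the tax collected from producers, supply shifts: qs = 3(p − 22.5) + 289.
Solving gives q = 325 with buyers paying $34.5 and producers receiving $12 (the $22.5 wedge).
Per-permit burden: buyers $7.5, producers $15.
Producers take the larger share because supply is less price-elastic here (demand slope 6 vs supply slope 3).

Producers bear the larger share: $15 per permit.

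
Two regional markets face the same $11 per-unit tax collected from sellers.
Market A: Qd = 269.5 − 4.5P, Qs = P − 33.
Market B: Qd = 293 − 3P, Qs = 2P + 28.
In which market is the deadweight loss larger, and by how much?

Market B, by $23.1.

Market A: pre-tax P* = $55, Q* = 22; post-tax Q = 13; deadweight loss = $49.5.
Market B: pre-tax P* = $53, Q* = 134; post-tax Q = 120.8; deadweight loss = $72.6.
Difference: $49.5 vs $72.6 → market B is larger by $23.1.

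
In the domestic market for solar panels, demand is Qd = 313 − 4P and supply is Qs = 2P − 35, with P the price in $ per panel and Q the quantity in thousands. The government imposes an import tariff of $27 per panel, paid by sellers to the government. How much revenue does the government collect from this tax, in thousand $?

Before the tax: set 313 − 4P = 2P − 35 → P* = $58, Q* = 81.
With the tax collected from sellers, supply shifts: Qs = 2(P − 27) − 35.
New equilibrium: consumers pay $67, sellers receive $40, Q = 45. (Wedge: Pb − Ps = 27.)
Revenue = t · Q = 27 · 45 = $1215.

Tax revenue = $1215 thousand.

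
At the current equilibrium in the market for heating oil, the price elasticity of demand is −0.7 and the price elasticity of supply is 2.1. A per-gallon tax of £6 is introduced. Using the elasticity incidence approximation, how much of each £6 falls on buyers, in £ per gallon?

Buyers bear ≈ £4.5 per gallon.

Incidence ratio: buyers' share ≈ εs / (εs + |εd|) = 2.1 / (2.1 + 0.7) = 0.75.
So buyers bear ≈ 0.75 × £6 = £4.5; suppliers bear £1.5.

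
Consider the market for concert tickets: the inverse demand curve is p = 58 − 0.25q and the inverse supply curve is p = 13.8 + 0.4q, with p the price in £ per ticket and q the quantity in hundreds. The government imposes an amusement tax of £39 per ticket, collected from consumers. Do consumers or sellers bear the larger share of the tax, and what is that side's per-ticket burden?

Rewrite in direct form: qd = 232 − 4p and qs = 2.5p − 34.5.
Before the tax: set 232 − 4p = 2.5p − 34.5 → p* = £41, q* = 68.
With the tax collected from consumers, demand (in seller-price terms) shifts: qd = 232 − 4(p + 39).
New equilibrium: consumers pay £56, sellers receive £17, q = 8. (Wedge: pb − ps = 39.)
Per-ticket burden: consumers £15, sellers £24.
Sellers take the larger share because supply is less price-elastic here (demand slope 4 vs supply slope 2.5).
The less price-elastic side of the market bears the larger share of a per-unit tax.

Sellers bear the larger share: £24 per ticket.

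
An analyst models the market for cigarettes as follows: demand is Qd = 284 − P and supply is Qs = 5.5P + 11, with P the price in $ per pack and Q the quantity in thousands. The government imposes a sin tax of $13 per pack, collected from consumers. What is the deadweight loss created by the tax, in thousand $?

Deadweight loss = $71.5 thousand.

Without the tax, 284 − P = 5.5P + 11 gives 6.5P = 273, so P* = $42 and Q* = 242.
With the tax collected from consumers, demand (in seller-price terms) shifts: Qd = 284 − (P + 13).
New equilibrium: consumers pay $53, sellers receive $40, Q = 231. (Wedge: Pb − Ps = 13.)
Quantity falls by |ΔQ| = |242 − 231| = 11.
DWL = ½ · t · |ΔQ| = ½ · 13 · 11 = $71.5.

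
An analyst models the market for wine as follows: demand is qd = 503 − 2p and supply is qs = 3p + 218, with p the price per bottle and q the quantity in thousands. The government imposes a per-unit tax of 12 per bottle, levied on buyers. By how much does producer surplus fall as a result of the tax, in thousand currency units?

Producer surplus falls by 1832.64 thousand.

Without the tax, 503 − 2p = 3p + 218 gives 5p = 285, so p* = 57 and q* = 389.
With the tax collected from buyers, demand (in seller-price terms) shifts: qd = 503 − 2(p + 12).
New equilibrium: buyers pay 64.2, sellers receive 52.2, q = 374.6. (Wedge: pb − ps = 12.)
ΔPS is the trapezoid between Q = 374.6 and Q = 389 of height 4.8: ½ · (389 + 374.6) · 4.8 = 1832.64.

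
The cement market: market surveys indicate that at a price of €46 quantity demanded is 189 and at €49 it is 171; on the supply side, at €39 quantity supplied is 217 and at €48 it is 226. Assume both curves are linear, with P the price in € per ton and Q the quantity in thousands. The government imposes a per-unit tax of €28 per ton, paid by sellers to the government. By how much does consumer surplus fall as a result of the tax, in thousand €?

Demand slope: (171 − 189)/(49 − 46) = -6, so Qd = 465 − 6P.
Supply slope: (226 − 217)/(48 − 39) = 1, so Qs = P + 178.
Without the tax, 465 − 6P = P + 178 gives 7P = 287, so P* = €41 and Q* = 219.
With the tax collected from sellers, supply shifts: Qs = (P − 28) + 178.
New equilibrium: consumers pay €45, sellers receive €17, Q = 195. (Wedge: Pb − Ps = 28.)
ΔCS is the trapezoid between Q = 195 and Q = 219 of height €4: ½ · (219 + 195) · 4 = €828.

Consumer surplus falls by €828 thousand.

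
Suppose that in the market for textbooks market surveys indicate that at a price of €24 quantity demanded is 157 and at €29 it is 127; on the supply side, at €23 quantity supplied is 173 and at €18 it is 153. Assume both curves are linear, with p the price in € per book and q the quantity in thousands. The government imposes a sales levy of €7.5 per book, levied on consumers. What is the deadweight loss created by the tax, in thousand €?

Demand slope: (127 − 157)/(29 − 24) = -6, so qd = 301 − 6p.
Supply slope: (153 − 173)/(18 − 23) = 4, so qs = 4p + 81.
Before the tax: set 301 − 6p = 4p + 81 → p* = €22, q* = 169.
With the tax collected from consumers, demand (in seller-price terms) shifts: qd = 301 − 6(p + 7.5).
New equilibrium: consumers pay €25, suppliers receive €17.5, q = 151. (Wedge: pb − ps = 7.5.)
Quantity falls by |ΔQ| = |169 − 151| = 18.
DWL = ½ · t · |ΔQ| = ½ · 7.5 · 18 = €67.5.

Deadweight loss = €67.5 thousand.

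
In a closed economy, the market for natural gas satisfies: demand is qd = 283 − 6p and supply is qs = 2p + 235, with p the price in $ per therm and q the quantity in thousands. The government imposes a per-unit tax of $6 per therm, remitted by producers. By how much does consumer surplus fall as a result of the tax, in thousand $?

Without the tax, 283 − 6p = 2p + 235 gives 8p = 48, so p* = $6 and q* = 247.
With the tax collected from producers, supply shifts: qs = 2(p − 6) + 235.
Solving gives q = 238 with buyers paying $7.5 and producers receiving $1.5 (the $6 wedge).
ΔCS is the trapezoid between Q = 238 and Q = 247 of height $1.5: ½ · (247 + 238) · 1.5 = $363.75.

Consumer surplus falls by $363.75 thousand.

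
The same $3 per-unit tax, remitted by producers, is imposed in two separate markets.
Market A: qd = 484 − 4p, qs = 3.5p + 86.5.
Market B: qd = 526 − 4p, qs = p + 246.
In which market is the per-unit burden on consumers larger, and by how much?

Market A, by $0.8.

Market A: pre-tax p* = $53, q* = 272; post-tax q = 266.4; per-unit burden on consumers = $1.4.
Market B: pre-tax p* = $56, q* = 302; post-tax q = 299.6; per-unit burden on consumers = $0.6.
Difference: $1.4 vs $0.6 → market A is larger by $0.8.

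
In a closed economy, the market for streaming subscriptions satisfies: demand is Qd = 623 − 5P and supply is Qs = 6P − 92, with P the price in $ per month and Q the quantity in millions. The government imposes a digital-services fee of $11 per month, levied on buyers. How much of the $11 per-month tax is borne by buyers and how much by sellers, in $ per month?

Without the tax, 623 − 5P = 6P − 92 gives 11P = 715, so P* = $65 and Q* = 298.
With the tax collected from buyers, demand (in seller-price terms) shifts: Qd = 623 − 5(P + 11).
New equilibrium: buyers pay $71, sellers receive $60, Q = 268. (Wedge: Pb − Ps = 11.)
Burden on buyers: $6; on sellers: $5. (They sum to $11.)

Buyers bear $6 per month; sellers bear $5 per month.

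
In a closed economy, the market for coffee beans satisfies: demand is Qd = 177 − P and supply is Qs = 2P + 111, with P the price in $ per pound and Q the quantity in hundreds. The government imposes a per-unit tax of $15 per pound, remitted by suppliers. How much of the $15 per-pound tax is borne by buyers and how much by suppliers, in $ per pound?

Buyers bear $10 per pound; suppliers bear $5 per pound.

Before the tax: set 177 − P = 2P + 111 → P* = $22, Q* = 155.
With the tax collected from suppliers, supply shifts: Qs = 2(P − 15) + 111.
Solving gives Q = 145 with buyers paying $32 and suppliers receiving $17 (the $15 wedge).
Burden on buyers: $10; on suppliers: $5. (They sum to $15.)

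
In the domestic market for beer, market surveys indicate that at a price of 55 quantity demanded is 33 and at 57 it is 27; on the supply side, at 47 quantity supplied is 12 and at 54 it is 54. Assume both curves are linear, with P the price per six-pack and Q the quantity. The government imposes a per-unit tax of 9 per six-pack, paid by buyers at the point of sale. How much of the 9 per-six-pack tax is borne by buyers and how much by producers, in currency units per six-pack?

Buyers bear 6 per six-pack; producers bear 3 per six-pack.

Demand slope: (27 − 33)/(57 − 55) = -3, so Qd = 198 − 3P.
Supply slope: (54 − 12)/(54 − 47) = 6, so Qs = 6P − 270.
Without the tax, 198 − 3P = 6P − 270 gives 9P = 468, so P* = 52 and Q* = 42.
With the tax collected from buyers, demand (in seller-price terms) shifts: Qd = 198 − 3(P + 9).
New equilibrium: buyers pay 58, producers receive 49, Q = 24. (Wedge: Pb − Ps = 9.)
Burden on buyers: 6; on producers: 3. (They sum to 9.)
The less price-elastic side of the market bears the larger share of a per-unit tax.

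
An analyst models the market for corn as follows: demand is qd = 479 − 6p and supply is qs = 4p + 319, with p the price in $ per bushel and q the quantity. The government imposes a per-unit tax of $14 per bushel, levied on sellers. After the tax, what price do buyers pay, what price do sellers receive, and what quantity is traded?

Without the tax, 479 − 6p = 4p + 319 gives 10p = 160, so p* = $16 and q* = 383.
With the tax collected from sellers, supply shifts: qs = 4(p − 14) + 319.
Solving gives q = 349.4 with buyers paying $21.6 and sellers receiving $7.6 (the $14 wedge).
The less price-elastic side of the market bears the larger share of a per-unit tax.

Buyers pay $21.6; sellers receive $7.6; quantity = 349.4.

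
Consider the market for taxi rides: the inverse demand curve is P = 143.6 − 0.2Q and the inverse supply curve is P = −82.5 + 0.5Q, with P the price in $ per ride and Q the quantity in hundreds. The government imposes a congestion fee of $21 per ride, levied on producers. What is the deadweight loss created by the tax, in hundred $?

Deadweight loss = $315 hundred.

Inverting to Q(P) form: Qd = 718 − 5P; Qs = 2P + 165.
Before the tax: set 718 − 5P = 2P + 165 → P* = $79, Q* = 323.
With the tax collected from producers, supply shifts: Qs = 2(P − 21) + 165.
New equilibrium: buyers pay $85, producers receive $64, Q = 293. (Wedge: Pb − Ps = 21.)
Quantity falls by |ΔQ| = |323 − 293| = 30.
DWL = ½ · t · |ΔQ| = ½ · 21 · 30 = $315.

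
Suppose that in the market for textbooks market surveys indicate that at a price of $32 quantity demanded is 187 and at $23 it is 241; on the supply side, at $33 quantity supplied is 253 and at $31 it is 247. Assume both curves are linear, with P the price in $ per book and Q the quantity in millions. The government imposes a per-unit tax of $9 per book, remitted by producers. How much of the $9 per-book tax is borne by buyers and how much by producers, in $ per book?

Buyers bear $3 per book; producers bear $6 per book.

Demand slope: (241 − 187)/(23 − 32) = -6, so Qd = 379 − 6P.
Supply slope: (247 − 253)/(31 − 33) = 3, so Qs = 3P + 154.
Before the tax: set 379 − 6P = 3P + 154 → P* = $25, Q* = 229.
With the tax collected from producers, supply shifts: Qs = 3(P − 9) + 154.
New equilibrium: buyers pay $28, producers receive $19, Q = 211. (Wedge: Pb − Ps = 9.)
Burden on buyers: $3; on producers: $6. (They sum to $9.)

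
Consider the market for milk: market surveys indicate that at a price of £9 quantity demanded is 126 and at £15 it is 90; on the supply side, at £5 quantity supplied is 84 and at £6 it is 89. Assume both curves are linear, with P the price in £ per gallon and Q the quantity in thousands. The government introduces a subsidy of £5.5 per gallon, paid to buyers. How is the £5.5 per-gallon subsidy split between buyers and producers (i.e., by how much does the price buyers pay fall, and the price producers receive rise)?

Buyers gain £2.5 per gallon; producers gain £3 per gallon.

Demand slope: (90 − 126)/(15 − 9) = -6, so Qd = 180 − 6P.
Supply slope: (89 − 84)/(6 − 5) = 5, so Qs = 5P + 59.
Without the subsidy, 180 − 6P = 5P + 59 gives 11P = 121, so P* = £11 and Q* = 114.
With a per-unit subsidy paid to buyers, each effectively pays P − 5.5, so demand becomes Qd = 180 − 6(P − 5.5).
Solving gives Q = 129 with buyers paying £8.5 and producers receiving £14 (the £5.5 wedge).
Gain to buyers: £2.5; to producers: £3. (They sum to £5.5.)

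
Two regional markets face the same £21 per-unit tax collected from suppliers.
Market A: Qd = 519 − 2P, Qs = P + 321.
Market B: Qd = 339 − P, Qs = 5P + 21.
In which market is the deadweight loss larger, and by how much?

Market B, by £36.75.

Market A: pre-tax P* = £66, Q* = 387; post-tax Q = 373; deadweight loss = £147.
Market B: pre-tax P* = £53, Q* = 286; post-tax Q = 268.5; deadweight loss = £183.75.
Difference: £147 vs £183.75 → market B is larger by £36.75.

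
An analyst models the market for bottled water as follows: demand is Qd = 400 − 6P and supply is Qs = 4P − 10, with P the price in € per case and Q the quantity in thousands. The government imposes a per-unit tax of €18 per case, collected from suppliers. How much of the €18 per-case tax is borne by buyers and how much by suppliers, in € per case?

Buyers bear €7.2 per case; suppliers bear €10.8 per case.

Before the tax: set 400 − 6P = 4P − 10 → P* = €41, Q* = 154.
With the tax collected from suppliers, supply shifts: Qs = 4(P − 18) − 10.
New equilibrium: buyers pay €48.2, suppliers receive €30.2, Q = 110.8. (Wedge: Pb − Ps = 18.)
Burden on buyers: €7.2; on suppliers: €10.8. (They sum to €18.)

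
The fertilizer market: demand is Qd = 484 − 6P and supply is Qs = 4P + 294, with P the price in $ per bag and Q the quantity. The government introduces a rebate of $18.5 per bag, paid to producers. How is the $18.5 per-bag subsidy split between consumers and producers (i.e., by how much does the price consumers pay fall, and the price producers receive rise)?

Without the subsidy, 484 − 6P = 4P + 294 gives 10P = 190, so P* = $19 and Q* = 370.
With a per-unit subsidy paid to producers, each receives P + 18.5 per unit sold, so supply becomes Qs = 4(P + 18.5) + 294.
Solving gives Q = 414.4 with consumers paying $11.6 and producers receiving $30.1 (the $18.5 wedge).
Gain to consumers: $7.4; to producers: $11.1. (They sum to $18.5.)

Consumers gain $7.4 per bag; producers gain $11.1 per bag.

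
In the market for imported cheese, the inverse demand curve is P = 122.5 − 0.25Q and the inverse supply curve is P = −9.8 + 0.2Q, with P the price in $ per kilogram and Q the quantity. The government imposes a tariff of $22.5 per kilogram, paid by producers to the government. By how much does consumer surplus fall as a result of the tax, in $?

Consumer surplus falls by $3362.5.

Rewrite in direct form: Qd = 490 − 4P and Qs = 5P + 49.
Without the tax, 490 − 4P = 5P + 49 gives 9P = 441, so P* = $49 and Q* = 294.
With the tax collected from producers, supply shifts: Qs = 5(P − 22.5) + 49.
Solving gives Q = 244 with buyers paying $61.5 and producers receiving $39 (the $22.5 wedge).
ΔCS is the trapezoid between Q = 244 and Q = 294 of height $12.5: ½ · (294 + 244) · 12.5 = $3362.5.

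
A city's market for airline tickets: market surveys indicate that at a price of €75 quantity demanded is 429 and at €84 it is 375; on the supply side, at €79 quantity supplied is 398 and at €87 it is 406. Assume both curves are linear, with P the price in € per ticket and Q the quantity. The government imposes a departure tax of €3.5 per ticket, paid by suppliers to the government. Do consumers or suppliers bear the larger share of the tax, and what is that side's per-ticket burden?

Suppliers bear the larger share: €3 per ticket.

Demand slope: (375 − 429)/(84 − 75) = -6, so Qd = 879 − 6P.
Supply slope: (406 − 398)/(87 − 79) = 1, so Qs = P + 319.
Without the tax, 879 − 6P = P + 319 gives 7P = 560, so P* = €80 and Q* = 399.
With the tax collected from suppliers, supply shifts: Qs = (P − 3.5) + 319.
New equilibrium: consumers pay €80.5, suppliers receive €77, Q = 396. (Wedge: Pb − Ps = 3.5.)
Per-ticket burden: consumers €0.5, suppliers €3.
Suppliers take the larger share because supply is less price-elastic here (demand slope 6 vs supply slope 1).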